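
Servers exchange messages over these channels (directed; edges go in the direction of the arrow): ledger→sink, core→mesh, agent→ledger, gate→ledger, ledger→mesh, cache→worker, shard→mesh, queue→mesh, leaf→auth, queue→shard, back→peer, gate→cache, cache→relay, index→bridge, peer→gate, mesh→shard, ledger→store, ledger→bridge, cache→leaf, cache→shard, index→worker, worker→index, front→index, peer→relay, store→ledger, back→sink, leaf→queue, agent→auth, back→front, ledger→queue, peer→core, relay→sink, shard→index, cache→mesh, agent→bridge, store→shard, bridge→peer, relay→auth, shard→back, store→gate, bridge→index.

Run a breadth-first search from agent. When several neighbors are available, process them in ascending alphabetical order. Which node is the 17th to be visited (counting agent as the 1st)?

Visit agent; enqueue auth, bridge, ledger → queue [auth, bridge, ledger]
Visit auth → queue [bridge, ledger]
Visit bridge; enqueue index, peer → queue [ledger, index, peer]
Visit ledger; enqueue mesh, queue, sink, store → queue [index, peer, mesh, queue, sink, store]
Visit index; enqueue worker → queue [peer, mesh, queue, sink, store, worker]
Visit peer; enqueue core, gate, relay → queue [mesh, queue, sink, store, worker, core, gate, relay]
Visit mesh; enqueue shard → queue [queue, sink, store, worker, core, gate, relay, shard]
Visit queue → queue [sink, store, worker, core, gate, relay, shard]
Visit sink → queue [store, worker, core, gate, relay, shard]
Visit store → queue [worker, core, gate, relay, shard]
Visit worker → queue [core, gate, relay, shard]
Visit core → queue [gate, relay, shard]
Visit gate; enqueue cache → queue [relay, shard, cache]
Visit relay → queue [shard, cache]
Visit shard; enqueue back → queue [cache, back]
Visit cache; enqueue leaf → queue [back, leaf]
Visit back; enqueue front → queue [leaf, front]
Visit leaf → queue [front]
Visit front → queue []

Visit order: agent, auth, bridge, ledger, index, peer, mesh, queue, sink, store, worker, core, gate, relay, shard, cache, back, leaf, front

back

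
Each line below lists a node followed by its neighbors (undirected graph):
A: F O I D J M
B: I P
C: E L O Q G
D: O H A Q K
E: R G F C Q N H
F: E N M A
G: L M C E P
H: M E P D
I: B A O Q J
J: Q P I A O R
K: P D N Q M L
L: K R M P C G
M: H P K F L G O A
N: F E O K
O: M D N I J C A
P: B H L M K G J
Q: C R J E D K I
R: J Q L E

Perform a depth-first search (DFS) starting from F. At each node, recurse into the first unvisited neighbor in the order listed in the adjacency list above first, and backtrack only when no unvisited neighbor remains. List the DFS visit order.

Visit F
F → E
E → R
R → J
J → Q
Q → C
C → L
L → K
K → P
P → B
B → I
I → A
A → O
O → M
M → H
H → D
M → G
O → N

F, E, R, J, Q, C, L, K, P, B, I, A, O, M, H, D, G, N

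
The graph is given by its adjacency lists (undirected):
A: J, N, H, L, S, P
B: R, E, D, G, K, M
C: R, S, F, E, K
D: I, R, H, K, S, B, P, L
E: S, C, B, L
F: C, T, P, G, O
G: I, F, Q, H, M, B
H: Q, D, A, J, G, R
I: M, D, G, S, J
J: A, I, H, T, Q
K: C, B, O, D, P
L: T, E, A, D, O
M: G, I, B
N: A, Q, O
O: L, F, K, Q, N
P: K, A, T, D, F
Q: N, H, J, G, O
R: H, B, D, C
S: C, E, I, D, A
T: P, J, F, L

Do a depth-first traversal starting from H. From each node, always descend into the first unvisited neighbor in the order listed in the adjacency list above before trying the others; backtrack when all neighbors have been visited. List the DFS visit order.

H -> Q -> N -> A -> J -> I -> M -> G -> F -> C -> R -> B -> E -> S -> D -> K -> O -> L -> T -> P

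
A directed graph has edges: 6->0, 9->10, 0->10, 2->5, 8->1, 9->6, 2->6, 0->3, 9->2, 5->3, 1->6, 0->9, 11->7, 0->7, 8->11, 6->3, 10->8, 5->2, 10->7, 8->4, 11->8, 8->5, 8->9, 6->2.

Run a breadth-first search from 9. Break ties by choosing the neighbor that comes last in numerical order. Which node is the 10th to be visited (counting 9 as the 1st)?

11

Visit 9; enqueue 10, 6, 2 → queue [10, 6, 2]
Visit 10; enqueue 8, 7 → queue [6, 2, 8, 7]
Visit 6; enqueue 3, 0 → queue [2, 8, 7, 3, 0]
Visit 2; enqueue 5 → queue [8, 7, 3, 0, 5]
Visit 8; enqueue 11, 4, 1 → queue [7, 3, 0, 5, 11, 4, 1]
Visit 7 → queue [3, 0, 5, 11, 4, 1]
Visit 3 → queue [0, 5, 11, 4, 1]
Visit 0 → queue [5, 11, 4, 1]
Visit 5 → queue [11, 4, 1]
Visit 11 → queue [4, 1]
Visit 4 → queue [1]
Visit 1 → queue []

Visit order: 9, 10, 6, 2, 8, 7, 3, 0, 5, 11, 4, 1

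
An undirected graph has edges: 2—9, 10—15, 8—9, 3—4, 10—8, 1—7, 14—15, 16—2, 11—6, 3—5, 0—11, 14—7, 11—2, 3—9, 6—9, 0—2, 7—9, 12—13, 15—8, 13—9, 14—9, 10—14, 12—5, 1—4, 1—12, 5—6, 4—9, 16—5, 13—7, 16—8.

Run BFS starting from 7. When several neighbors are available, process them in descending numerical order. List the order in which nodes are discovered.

7 → 14 → 13 → 9 → 1 → 15 → 10 → 12 → 8 → 6 → 4 → 3 → 2 → 5 → 16 → 11 → 0

Visit 7; enqueue 14, 13, 9, 1 → queue [14, 13, 9, 1]
Visit 14; enqueue 15, 10 → queue [13, 9, 1, 15, 10]
Visit 13; enqueue 12 → queue [9, 1, 15, 10, 12]
Visit 9; enqueue 8, 6, 4, 3, 2 → queue [1, 15, 10, 12, 8, 6, 4, 3, 2]
Visit 1 → queue [15, 10, 12, 8, 6, 4, 3, 2]
Visit 15 → queue [10, 12, 8, 6, 4, 3, 2]
Visit 10 → queue [12, 8, 6, 4, 3, 2]
Visit 12; enqueue 5 → queue [8, 6, 4, 3, 2, 5]
Visit 8; enqueue 16 → queue [6, 4, 3, 2, 5, 16]
Visit 6; enqueue 11 → queue [4, 3, 2, 5, 16, 11]
Visit 4 → queue [3, 2, 5, 16, 11]
Visit 3 → queue [2, 5, 16, 11]
Visit 2; enqueue 0 → queue [5, 16, 11, 0]
Visit 5 → queue [16, 11, 0]
Visit 16 → queue [11, 0]
Visit 11 → queue [0]
Visit 0 → queue []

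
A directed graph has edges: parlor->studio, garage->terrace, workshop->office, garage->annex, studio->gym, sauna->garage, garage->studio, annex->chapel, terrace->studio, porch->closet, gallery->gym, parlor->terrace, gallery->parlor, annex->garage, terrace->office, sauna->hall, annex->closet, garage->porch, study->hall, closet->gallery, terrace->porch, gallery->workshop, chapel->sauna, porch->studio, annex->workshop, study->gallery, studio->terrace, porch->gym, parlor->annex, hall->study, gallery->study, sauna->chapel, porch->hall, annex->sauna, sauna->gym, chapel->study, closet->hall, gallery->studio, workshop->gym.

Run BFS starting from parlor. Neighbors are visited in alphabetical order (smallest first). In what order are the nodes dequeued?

parlor, annex, studio, terrace, chapel, closet, garage, sauna, workshop, gym, office, porch, study, gallery, hall

Visit parlor; enqueue annex, studio, terrace → queue [annex, studio, terrace]
Visit annex; enqueue chapel, closet, garage, sauna, workshop → queue [studio, terrace, chapel, closet, garage, sauna, workshop]
Visit studio; enqueue gym → queue [terrace, chapel, closet, garage, sauna, workshop, gym]
Visit terrace; enqueue office, porch → queue [chapel, closet, garage, sauna, workshop, gym, office, porch]
Visit chapel; enqueue study → queue [closet, garage, sauna, workshop, gym, office, porch, study]
Visit closet; enqueue gallery, hall → queue [garage, sauna, workshop, gym, office, porch, study, gallery, hall]
Visit garage → queue [sauna, workshop, gym, office, porch, study, gallery, hall]
Visit sauna → queue [workshop, gym, office, porch, study, gallery, hall]
Visit workshop → queue [gym, office, porch, study, gallery, hall]
Visit gym → queue [office, porch, study, gallery, hall]
Visit office → queue [porch, study, gallery, hall]
Visit porch → queue [study, gallery, hall]
Visit study → queue [gallery, hall]
Visit gallery → queue [hall]
Visit hall → queue []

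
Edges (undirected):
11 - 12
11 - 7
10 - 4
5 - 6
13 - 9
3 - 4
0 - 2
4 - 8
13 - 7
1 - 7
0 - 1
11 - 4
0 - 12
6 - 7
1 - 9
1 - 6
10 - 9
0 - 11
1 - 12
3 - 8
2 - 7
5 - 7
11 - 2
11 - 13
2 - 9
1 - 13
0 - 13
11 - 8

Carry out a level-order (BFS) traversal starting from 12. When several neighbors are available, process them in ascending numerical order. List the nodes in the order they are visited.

Visit 12; enqueue 0, 1, 11 → queue [0, 1, 11]
Visit 0; enqueue 2, 13 → queue [1, 11, 2, 13]
Visit 1; enqueue 6, 7, 9 → queue [11, 2, 13, 6, 7, 9]
Visit 11; enqueue 4, 8 → queue [2, 13, 6, 7, 9, 4, 8]
Visit 2 → queue [13, 6, 7, 9, 4, 8]
Visit 13 → queue [6, 7, 9, 4, 8]
Visit 6; enqueue 5 → queue [7, 9, 4, 8, 5]
Visit 7 → queue [9, 4, 8, 5]
Visit 9; enqueue 10 → queue [4, 8, 5, 10]
Visit 4; enqueue 3 → queue [8, 5, 10, 3]
Visit 8 → queue [5, 10, 3]
Visit 5 → queue [10, 3]
Visit 10 → queue [3]
Visit 3 → queue []

12, 0, 1, 11, 2, 13, 6, 7, 9, 4, 8, 5, 10, 3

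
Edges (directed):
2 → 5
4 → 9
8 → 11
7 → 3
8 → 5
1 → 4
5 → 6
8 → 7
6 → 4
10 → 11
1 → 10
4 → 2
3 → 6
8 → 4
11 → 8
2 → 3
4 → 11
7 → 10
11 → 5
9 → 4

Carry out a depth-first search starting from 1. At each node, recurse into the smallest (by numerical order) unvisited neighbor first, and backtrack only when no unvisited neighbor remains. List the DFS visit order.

Visit 1
1 → 4
4 → 2
2 → 3
3 → 6
2 → 5
4 → 9
4 → 11
11 → 8
8 → 7
7 → 10

1 → 4 → 2 → 3 → 6 → 5 → 9 → 11 → 8 → 7 → 10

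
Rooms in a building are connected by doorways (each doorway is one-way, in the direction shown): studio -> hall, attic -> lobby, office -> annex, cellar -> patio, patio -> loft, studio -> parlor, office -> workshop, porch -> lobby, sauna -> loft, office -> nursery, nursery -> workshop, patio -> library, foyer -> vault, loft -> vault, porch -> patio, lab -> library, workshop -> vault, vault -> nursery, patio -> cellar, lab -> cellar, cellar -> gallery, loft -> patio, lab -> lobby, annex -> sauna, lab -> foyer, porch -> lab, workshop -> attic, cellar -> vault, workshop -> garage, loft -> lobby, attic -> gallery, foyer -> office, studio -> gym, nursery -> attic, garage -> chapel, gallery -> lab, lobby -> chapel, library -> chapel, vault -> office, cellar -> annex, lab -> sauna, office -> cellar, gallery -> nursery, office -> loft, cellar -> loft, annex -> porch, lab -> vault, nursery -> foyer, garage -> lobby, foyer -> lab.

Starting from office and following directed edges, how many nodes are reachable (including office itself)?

BFS from office visits: office, annex, cellar, loft, nursery, workshop, porch, sauna, gallery, patio, vault, lobby, attic, foyer, garage, lab, library, chapel
Reachable nodes: 18 of 22 total.

18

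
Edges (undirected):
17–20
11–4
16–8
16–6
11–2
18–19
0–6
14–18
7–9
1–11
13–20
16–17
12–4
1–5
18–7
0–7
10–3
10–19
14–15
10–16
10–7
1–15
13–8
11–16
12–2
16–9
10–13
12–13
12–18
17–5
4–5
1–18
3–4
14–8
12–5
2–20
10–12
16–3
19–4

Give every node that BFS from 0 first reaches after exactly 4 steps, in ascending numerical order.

Level 0: 0
Level 1: 6, 7
Level 2: 9, 10, 16, 18
Level 3: 1, 3, 8, 11, 12, 13, 14, 17, 19
Level 4: 2, 4, 5, 15, 20

2, 4, 5, 15, 20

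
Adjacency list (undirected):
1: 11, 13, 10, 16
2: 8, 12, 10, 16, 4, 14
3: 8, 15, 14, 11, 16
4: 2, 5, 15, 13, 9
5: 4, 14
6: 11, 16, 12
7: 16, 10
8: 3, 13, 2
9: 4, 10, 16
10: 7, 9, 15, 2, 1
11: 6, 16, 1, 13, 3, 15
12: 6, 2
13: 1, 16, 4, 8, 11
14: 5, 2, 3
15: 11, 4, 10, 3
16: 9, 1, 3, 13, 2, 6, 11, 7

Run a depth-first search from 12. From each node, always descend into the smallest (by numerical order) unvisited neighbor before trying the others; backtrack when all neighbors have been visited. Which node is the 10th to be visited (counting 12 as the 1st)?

10

Visit 12
12 → 2
2 → 4
4 → 5
5 → 14
14 → 3
3 → 8
8 → 13
13 → 1
1 → 10
10 → 7
7 → 16
16 → 6
6 → 11
11 → 15
16 → 9

Visit order: 12, 2, 4, 5, 14, 3, 8, 13, 1, 10, 7, 16, 6, 11, 15, 9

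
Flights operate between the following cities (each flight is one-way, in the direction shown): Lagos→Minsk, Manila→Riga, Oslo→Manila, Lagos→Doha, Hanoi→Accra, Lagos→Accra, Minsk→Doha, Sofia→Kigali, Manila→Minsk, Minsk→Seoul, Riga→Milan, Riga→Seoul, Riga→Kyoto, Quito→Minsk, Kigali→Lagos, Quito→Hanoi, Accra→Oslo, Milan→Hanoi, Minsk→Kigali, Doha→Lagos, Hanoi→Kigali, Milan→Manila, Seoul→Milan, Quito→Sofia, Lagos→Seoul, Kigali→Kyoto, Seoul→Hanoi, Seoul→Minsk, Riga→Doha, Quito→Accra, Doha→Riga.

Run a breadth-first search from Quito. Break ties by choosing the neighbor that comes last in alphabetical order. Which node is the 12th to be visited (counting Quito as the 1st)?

Visit Quito; enqueue Sofia, Minsk, Hanoi, Accra → queue [Sofia, Minsk, Hanoi, Accra]
Visit Sofia; enqueue Kigali → queue [Minsk, Hanoi, Accra, Kigali]
Visit Minsk; enqueue Seoul, Doha → queue [Hanoi, Accra, Kigali, Seoul, Doha]
Visit Hanoi → queue [Accra, Kigali, Seoul, Doha]
Visit Accra; enqueue Oslo → queue [Kigali, Seoul, Doha, Oslo]
Visit Kigali; enqueue Lagos, Kyoto → queue [Seoul, Doha, Oslo, Lagos, Kyoto]
Visit Seoul; enqueue Milan → queue [Doha, Oslo, Lagos, Kyoto, Milan]
Visit Doha; enqueue Riga → queue [Oslo, Lagos, Kyoto, Milan, Riga]
Visit Oslo; enqueue Manila → queue [Lagos, Kyoto, Milan, Riga, Manila]
Visit Lagos → queue [Kyoto, Milan, Riga, Manila]
Visit Kyoto → queue [Milan, Riga, Manila]
Visit Milan → queue [Riga, Manila]
Visit Riga → queue [Manila]
Visit Manila → queue []

Visit order: Quito, Sofia, Minsk, Hanoi, Accra, Kigali, Seoul, Doha, Oslo, Lagos, Kyoto, Milan, Riga, Manila

Milan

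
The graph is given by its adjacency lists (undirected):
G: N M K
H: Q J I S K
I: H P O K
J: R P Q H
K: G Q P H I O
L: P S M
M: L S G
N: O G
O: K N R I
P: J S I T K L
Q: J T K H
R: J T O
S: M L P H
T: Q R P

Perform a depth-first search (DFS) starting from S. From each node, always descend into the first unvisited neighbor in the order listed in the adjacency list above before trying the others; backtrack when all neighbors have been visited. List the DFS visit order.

S -> M -> L -> P -> J -> R -> T -> Q -> K -> G -> N -> O -> I -> H

Visit S
S → M
M → L
L → P
P → J
J → R
R → T
T → Q
Q → K
K → G
G → N
N → O
O → I
I → H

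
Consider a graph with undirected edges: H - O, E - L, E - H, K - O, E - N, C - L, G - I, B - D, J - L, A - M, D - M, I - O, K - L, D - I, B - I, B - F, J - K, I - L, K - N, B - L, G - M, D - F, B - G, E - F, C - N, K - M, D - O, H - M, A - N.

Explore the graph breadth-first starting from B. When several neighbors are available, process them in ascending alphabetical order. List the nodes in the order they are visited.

Visit B; enqueue D, F, G, I, L → queue [D, F, G, I, L]
Visit D; enqueue M, O → queue [F, G, I, L, M, O]
Visit F; enqueue E → queue [G, I, L, M, O, E]
Visit G → queue [I, L, M, O, E]
Visit I → queue [L, M, O, E]
Visit L; enqueue C, J, K → queue [M, O, E, C, J, K]
Visit M; enqueue A, H → queue [O, E, C, J, K, A, H]
Visit O → queue [E, C, J, K, A, H]
Visit E; enqueue N → queue [C, J, K, A, H, N]
Visit C → queue [J, K, A, H, N]
Visit J → queue [K, A, H, N]
Visit K → queue [A, H, N]
Visit A → queue [H, N]
Visit H → queue [N]
Visit N → queue []

B -> D -> F -> G -> I -> L -> M -> O -> E -> C -> J -> K -> A -> H -> N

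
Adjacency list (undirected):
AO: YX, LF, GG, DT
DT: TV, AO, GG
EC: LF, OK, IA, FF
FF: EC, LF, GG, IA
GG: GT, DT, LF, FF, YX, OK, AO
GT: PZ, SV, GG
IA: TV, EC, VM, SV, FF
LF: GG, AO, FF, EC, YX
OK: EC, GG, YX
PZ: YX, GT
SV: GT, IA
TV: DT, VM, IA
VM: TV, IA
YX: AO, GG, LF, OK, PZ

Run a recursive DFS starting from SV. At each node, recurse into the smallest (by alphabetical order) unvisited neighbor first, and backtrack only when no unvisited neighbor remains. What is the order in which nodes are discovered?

SV → GT → GG → AO → DT → TV → IA → EC → FF → LF → YX → OK → PZ → VM

Visit SV
SV → GT
GT → GG
GG → AO
AO → DT
DT → TV
TV → IA
IA → EC
EC → FF
FF → LF
LF → YX
YX → OK
YX → PZ
IA → VM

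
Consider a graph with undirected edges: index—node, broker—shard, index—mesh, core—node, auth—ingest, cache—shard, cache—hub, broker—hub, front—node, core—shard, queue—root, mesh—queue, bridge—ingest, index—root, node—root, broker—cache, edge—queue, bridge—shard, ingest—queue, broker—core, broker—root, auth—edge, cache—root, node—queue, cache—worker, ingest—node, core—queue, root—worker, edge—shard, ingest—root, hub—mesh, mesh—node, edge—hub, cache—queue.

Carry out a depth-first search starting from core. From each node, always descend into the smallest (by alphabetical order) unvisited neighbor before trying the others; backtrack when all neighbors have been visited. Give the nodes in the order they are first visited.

Visit core
core → broker
broker → cache
cache → hub
hub → edge
edge → auth
auth → ingest
ingest → bridge
bridge → shard
ingest → node
node → front
node → index
index → mesh
mesh → queue
queue → root
root → worker

core → broker → cache → hub → edge → auth → ingest → bridge → shard → node → front → index → mesh → queue → root → worker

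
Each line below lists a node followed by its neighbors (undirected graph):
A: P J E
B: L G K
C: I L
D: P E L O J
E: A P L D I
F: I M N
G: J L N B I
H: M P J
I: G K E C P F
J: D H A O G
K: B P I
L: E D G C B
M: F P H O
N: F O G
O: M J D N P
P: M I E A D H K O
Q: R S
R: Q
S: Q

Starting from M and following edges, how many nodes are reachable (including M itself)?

16

BFS from M visits: M, P, O, H, F, K, I, E, D, A, N, J, B, G, C, L
Reachable nodes: 16 of 19 total.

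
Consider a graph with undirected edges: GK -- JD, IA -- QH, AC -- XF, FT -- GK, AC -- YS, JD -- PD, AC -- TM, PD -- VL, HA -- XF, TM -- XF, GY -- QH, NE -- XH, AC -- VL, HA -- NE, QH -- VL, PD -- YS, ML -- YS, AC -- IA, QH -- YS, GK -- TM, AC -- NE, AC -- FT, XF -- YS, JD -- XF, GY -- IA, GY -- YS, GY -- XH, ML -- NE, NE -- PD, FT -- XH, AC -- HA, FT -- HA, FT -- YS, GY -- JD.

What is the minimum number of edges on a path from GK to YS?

Level 0: GK
Level 1: FT, JD, TM
Level 2: AC, GY, HA, PD, XF, XH, YS
Level 3: IA, ML, NE, QH, VL
YS first appears at level 2.

2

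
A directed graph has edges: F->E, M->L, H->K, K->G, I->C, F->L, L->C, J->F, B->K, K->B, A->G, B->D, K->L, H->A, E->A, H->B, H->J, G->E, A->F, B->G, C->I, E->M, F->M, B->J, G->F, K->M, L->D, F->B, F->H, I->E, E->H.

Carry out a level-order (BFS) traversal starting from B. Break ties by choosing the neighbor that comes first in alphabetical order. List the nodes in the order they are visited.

B -> D -> G -> J -> K -> E -> F -> L -> M -> A -> H -> C -> I

Visit B; enqueue D, G, J, K → queue [D, G, J, K]
Visit D → queue [G, J, K]
Visit G; enqueue E, F → queue [J, K, E, F]
Visit J → queue [K, E, F]
Visit K; enqueue L, M → queue [E, F, L, M]
Visit E; enqueue A, H → queue [F, L, M, A, H]
Visit F → queue [L, M, A, H]
Visit L; enqueue C → queue [M, A, H, C]
Visit M → queue [A, H, C]
Visit A → queue [H, C]
Visit H → queue [C]
Visit C; enqueue I → queue [I]
Visit I → queue []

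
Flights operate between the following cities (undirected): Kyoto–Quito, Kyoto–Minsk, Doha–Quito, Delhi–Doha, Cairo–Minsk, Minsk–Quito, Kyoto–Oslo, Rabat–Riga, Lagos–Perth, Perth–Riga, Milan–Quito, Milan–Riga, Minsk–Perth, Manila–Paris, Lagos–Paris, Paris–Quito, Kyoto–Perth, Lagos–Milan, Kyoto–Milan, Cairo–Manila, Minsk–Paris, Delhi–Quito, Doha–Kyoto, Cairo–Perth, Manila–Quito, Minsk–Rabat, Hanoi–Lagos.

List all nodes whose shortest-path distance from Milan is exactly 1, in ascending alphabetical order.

Kyoto, Lagos, Quito, Riga

Level 0: Milan
Level 1: Kyoto, Lagos, Quito, Riga
Level 2: Delhi, Doha, Hanoi, Manila, Minsk, Oslo, Paris, Perth, Rabat
Level 3: Cairo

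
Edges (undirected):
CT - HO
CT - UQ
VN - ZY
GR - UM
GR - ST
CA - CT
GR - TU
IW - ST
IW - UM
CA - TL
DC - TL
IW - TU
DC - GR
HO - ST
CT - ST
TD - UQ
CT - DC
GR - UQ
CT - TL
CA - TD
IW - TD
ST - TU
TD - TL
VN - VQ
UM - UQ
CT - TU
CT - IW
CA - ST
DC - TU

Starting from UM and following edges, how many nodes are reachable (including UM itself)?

12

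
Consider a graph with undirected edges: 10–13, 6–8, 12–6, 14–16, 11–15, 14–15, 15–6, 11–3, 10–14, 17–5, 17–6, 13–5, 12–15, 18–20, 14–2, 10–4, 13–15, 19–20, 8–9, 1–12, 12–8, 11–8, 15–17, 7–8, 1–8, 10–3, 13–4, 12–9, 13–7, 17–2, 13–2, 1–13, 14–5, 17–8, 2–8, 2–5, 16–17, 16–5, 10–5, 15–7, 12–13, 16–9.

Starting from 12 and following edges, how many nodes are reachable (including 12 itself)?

17

BFS from 12 visits: 12, 1, 6, 8, 9, 13, 15, 17, 2, 7, 11, 16, 4, 5, 10, 14, 3
Reachable nodes: 17 of 20 total.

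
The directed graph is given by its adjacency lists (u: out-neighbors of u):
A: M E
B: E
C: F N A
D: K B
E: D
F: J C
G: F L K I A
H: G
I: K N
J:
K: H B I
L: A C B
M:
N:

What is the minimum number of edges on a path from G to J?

2

Level 0: G
Level 1: A, F, I, K, L
Level 2: B, C, E, H, J, M, N
Level 3: D
J first appears at level 2.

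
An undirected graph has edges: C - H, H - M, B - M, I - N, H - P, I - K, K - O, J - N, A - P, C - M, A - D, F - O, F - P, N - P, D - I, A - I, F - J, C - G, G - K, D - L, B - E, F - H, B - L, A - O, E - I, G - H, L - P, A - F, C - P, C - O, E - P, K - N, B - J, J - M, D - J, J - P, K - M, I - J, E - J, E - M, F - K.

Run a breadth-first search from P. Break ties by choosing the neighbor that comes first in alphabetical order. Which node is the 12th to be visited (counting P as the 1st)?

Visit P; enqueue A, C, E, F, H, J, L, N → queue [A, C, E, F, H, J, L, N]
Visit A; enqueue D, I, O → queue [C, E, F, H, J, L, N, D, I, O]
Visit C; enqueue G, M → queue [E, F, H, J, L, N, D, I, O, G, M]
Visit E; enqueue B → queue [F, H, J, L, N, D, I, O, G, M, B]
Visit F; enqueue K → queue [H, J, L, N, D, I, O, G, M, B, K]
Visit H → queue [J, L, N, D, I, O, G, M, B, K]
Visit J → queue [L, N, D, I, O, G, M, B, K]
Visit L → queue [N, D, I, O, G, M, B, K]
Visit N → queue [D, I, O, G, M, B, K]
Visit D → queue [I, O, G, M, B, K]
Visit I → queue [O, G, M, B, K]
Visit O → queue [G, M, B, K]
Visit G → queue [M, B, K]
Visit M → queue [B, K]
Visit B → queue [K]
Visit K → queue []

Visit order: P, A, C, E, F, H, J, L, N, D, I, O, G, M, B, K

O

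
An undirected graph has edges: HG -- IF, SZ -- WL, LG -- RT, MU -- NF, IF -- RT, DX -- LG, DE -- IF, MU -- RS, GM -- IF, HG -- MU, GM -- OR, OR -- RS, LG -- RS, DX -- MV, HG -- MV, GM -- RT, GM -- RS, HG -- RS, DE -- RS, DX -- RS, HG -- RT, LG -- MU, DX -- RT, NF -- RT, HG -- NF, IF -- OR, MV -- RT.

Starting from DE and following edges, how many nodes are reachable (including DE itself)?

BFS from DE visits: DE, IF, RS, GM, HG, OR, RT, DX, LG, MU, MV, NF
Reachable nodes: 12 of 14 total.

12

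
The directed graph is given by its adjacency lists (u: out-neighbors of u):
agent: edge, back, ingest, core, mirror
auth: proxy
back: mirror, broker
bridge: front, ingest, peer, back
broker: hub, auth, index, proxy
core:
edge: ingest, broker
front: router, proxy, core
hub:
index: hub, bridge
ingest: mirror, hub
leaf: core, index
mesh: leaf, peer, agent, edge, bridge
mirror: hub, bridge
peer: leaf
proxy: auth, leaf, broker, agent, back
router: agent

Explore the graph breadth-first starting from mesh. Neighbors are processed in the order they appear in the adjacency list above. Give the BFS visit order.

Visit mesh; enqueue leaf, peer, agent, edge, bridge → queue [leaf, peer, agent, edge, bridge]
Visit leaf; enqueue core, index → queue [peer, agent, edge, bridge, core, index]
Visit peer → queue [agent, edge, bridge, core, index]
Visit agent; enqueue back, ingest, mirror → queue [edge, bridge, core, index, back, ingest, mirror]
Visit edge; enqueue broker → queue [bridge, core, index, back, ingest, mirror, broker]
Visit bridge; enqueue front → queue [core, index, back, ingest, mirror, broker, front]
Visit core → queue [index, back, ingest, mirror, broker, front]
Visit index; enqueue hub → queue [back, ingest, mirror, broker, front, hub]
Visit back → queue [ingest, mirror, broker, front, hub]
Visit ingest → queue [mirror, broker, front, hub]
Visit mirror → queue [broker, front, hub]
Visit broker; enqueue auth, proxy → queue [front, hub, auth, proxy]
Visit front; enqueue router → queue [hub, auth, proxy, router]
Visit hub → queue [auth, proxy, router]
Visit auth → queue [proxy, router]
Visit proxy → queue [router]
Visit router → queue []

mesh -> leaf -> peer -> agent -> edge -> bridge -> core -> index -> back -> ingest -> mirror -> broker -> front -> hub -> auth -> proxy -> router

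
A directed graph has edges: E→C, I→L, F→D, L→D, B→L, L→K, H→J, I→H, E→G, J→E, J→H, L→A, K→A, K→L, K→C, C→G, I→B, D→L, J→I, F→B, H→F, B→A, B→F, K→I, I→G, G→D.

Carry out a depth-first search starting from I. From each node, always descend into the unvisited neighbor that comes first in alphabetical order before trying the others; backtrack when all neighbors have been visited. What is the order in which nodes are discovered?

Visit I
I → B
B → A
B → F
F → D
D → L
L → K
K → C
C → G
I → H
H → J
J → E

I → B → A → F → D → L → K → C → G → H → J → E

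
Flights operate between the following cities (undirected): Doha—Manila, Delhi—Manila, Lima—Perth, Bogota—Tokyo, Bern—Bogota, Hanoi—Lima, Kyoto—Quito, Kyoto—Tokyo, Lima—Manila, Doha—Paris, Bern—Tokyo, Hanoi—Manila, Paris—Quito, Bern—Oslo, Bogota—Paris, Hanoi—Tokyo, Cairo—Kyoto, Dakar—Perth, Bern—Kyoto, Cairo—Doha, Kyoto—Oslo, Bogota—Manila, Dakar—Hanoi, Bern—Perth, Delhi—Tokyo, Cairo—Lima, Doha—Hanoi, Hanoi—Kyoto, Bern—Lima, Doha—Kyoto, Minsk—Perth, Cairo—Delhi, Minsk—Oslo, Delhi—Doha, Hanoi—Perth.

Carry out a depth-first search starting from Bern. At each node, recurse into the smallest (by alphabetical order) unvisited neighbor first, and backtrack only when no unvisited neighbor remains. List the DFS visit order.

Bern, Bogota, Manila, Delhi, Cairo, Doha, Hanoi, Dakar, Perth, Lima, Minsk, Oslo, Kyoto, Quito, Paris, Tokyo

Visit Bern
Bern → Bogota
Bogota → Manila
Manila → Delhi
Delhi → Cairo
Cairo → Doha
Doha → Hanoi
Hanoi → Dakar
Dakar → Perth
Perth → Lima
Perth → Minsk
Minsk → Oslo
Oslo → Kyoto
Kyoto → Quito
Quito → Paris
Kyoto → Tokyo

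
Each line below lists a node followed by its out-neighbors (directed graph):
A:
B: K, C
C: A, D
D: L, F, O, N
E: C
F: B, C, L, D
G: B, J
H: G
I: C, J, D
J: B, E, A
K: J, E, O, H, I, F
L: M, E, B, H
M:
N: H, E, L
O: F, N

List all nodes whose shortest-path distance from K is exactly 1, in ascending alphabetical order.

Level 0: K
Level 1: E, F, H, I, J, O
Level 2: A, B, C, D, G, L, N
Level 3: M

E, F, H, I, J, O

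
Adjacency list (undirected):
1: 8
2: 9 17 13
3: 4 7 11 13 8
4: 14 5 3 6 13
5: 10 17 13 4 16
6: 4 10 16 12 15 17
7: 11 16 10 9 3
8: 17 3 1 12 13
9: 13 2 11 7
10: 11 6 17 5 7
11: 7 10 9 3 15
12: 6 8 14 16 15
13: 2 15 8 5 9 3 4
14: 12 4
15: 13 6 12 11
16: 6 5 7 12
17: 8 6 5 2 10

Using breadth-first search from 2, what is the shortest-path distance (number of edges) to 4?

2

Level 0: 2
Level 1: 9, 13, 17
Level 2: 3, 4, 5, 6, 7, 8, 10, 11, 15
Level 3: 1, 12, 14, 16
4 first appears at level 2.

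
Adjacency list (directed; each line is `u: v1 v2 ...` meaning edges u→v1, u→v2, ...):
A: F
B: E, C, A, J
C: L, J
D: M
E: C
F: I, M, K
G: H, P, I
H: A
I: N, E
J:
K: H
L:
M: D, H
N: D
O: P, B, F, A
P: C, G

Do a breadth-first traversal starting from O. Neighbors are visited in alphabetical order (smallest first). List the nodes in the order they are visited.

O A B F P C E J I K M G L N H D

Visit O; enqueue A, B, F, P → queue [A, B, F, P]
Visit A → queue [B, F, P]
Visit B; enqueue C, E, J → queue [F, P, C, E, J]
Visit F; enqueue I, K, M → queue [P, C, E, J, I, K, M]
Visit P; enqueue G → queue [C, E, J, I, K, M, G]
Visit C; enqueue L → queue [E, J, I, K, M, G, L]
Visit E → queue [J, I, K, M, G, L]
Visit J → queue [I, K, M, G, L]
Visit I; enqueue N → queue [K, M, G, L, N]
Visit K; enqueue H → queue [M, G, L, N, H]
Visit M; enqueue D → queue [G, L, N, H, D]
Visit G → queue [L, N, H, D]
Visit L → queue [N, H, D]
Visit N → queue [H, D]
Visit H → queue [D]
Visit D → queue []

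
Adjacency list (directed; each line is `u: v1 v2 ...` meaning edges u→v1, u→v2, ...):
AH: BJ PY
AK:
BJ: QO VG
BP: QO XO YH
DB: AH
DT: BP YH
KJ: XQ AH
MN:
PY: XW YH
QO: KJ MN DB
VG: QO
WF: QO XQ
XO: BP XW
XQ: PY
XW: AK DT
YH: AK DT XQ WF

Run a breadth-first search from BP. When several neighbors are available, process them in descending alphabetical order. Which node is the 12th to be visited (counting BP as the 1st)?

DB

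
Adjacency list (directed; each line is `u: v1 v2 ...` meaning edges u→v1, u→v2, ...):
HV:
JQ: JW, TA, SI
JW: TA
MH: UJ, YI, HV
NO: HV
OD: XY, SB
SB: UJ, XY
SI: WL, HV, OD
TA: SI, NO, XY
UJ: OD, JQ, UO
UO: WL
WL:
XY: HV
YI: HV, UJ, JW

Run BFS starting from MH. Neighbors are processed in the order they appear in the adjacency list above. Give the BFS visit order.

MH, UJ, YI, HV, OD, JQ, UO, JW, XY, SB, TA, SI, WL, NO

Visit MH; enqueue UJ, YI, HV → queue [UJ, YI, HV]
Visit UJ; enqueue OD, JQ, UO → queue [YI, HV, OD, JQ, UO]
Visit YI; enqueue JW → queue [HV, OD, JQ, UO, JW]
Visit HV → queue [OD, JQ, UO, JW]
Visit OD; enqueue XY, SB → queue [JQ, UO, JW, XY, SB]
Visit JQ; enqueue TA, SI → queue [UO, JW, XY, SB, TA, SI]
Visit UO; enqueue WL → queue [JW, XY, SB, TA, SI, WL]
Visit JW → queue [XY, SB, TA, SI, WL]
Visit XY → queue [SB, TA, SI, WL]
Visit SB → queue [TA, SI, WL]
Visit TA; enqueue NO → queue [SI, WL, NO]
Visit SI → queue [WL, NO]
Visit WL → queue [NO]
Visit NO → queue []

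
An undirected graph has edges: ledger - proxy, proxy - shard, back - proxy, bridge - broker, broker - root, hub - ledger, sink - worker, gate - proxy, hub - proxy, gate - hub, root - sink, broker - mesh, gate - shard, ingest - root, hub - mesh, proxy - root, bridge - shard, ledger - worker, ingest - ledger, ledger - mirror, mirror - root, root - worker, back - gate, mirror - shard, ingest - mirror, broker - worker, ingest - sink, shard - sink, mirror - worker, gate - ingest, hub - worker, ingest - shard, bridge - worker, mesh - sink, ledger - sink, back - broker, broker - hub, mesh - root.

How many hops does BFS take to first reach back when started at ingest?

2

Level 0: ingest
Level 1: gate, ledger, mirror, root, shard, sink
Level 2: back, bridge, broker, hub, mesh, proxy, worker
back first appears at level 2.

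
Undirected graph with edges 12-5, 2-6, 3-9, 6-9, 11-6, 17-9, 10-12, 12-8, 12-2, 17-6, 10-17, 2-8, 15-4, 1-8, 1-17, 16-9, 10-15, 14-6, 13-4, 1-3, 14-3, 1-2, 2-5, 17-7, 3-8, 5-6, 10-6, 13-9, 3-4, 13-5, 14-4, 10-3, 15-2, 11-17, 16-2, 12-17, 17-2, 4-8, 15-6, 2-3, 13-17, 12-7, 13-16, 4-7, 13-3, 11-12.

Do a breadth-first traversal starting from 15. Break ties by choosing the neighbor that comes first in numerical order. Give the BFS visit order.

Visit 15; enqueue 2, 4, 6, 10 → queue [2, 4, 6, 10]
Visit 2; enqueue 1, 3, 5, 8, 12, 16, 17 → queue [4, 6, 10, 1, 3, 5, 8, 12, 16, 17]
Visit 4; enqueue 7, 13, 14 → queue [6, 10, 1, 3, 5, 8, 12, 16, 17, 7, 13, 14]
Visit 6; enqueue 9, 11 → queue [10, 1, 3, 5, 8, 12, 16, 17, 7, 13, 14, 9, 11]
Visit 10 → queue [1, 3, 5, 8, 12, 16, 17, 7, 13, 14, 9, 11]
Visit 1 → queue [3, 5, 8, 12, 16, 17, 7, 13, 14, 9, 11]
Visit 3 → queue [5, 8, 12, 16, 17, 7, 13, 14, 9, 11]
Visit 5 → queue [8, 12, 16, 17, 7, 13, 14, 9, 11]
Visit 8 → queue [12, 16, 17, 7, 13, 14, 9, 11]
Visit 12 → queue [16, 17, 7, 13, 14, 9, 11]
Visit 16 → queue [17, 7, 13, 14, 9, 11]
Visit 17 → queue [7, 13, 14, 9, 11]
Visit 7 → queue [13, 14, 9, 11]
Visit 13 → queue [14, 9, 11]
Visit 14 → queue [9, 11]
Visit 9 → queue [11]
Visit 11 → queue []

15 → 2 → 4 → 6 → 10 → 1 → 3 → 5 → 8 → 12 → 16 → 17 → 7 → 13 → 14 → 9 → 11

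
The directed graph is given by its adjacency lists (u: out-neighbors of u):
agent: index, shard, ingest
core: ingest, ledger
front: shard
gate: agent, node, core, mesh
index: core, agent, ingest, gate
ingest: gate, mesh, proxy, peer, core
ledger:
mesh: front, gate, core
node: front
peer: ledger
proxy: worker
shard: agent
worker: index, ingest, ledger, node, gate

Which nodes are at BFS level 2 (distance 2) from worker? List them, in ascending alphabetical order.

Level 0: worker
Level 1: gate, index, ingest, ledger, node
Level 2: agent, core, front, mesh, peer, proxy
Level 3: shard

agent, core, front, mesh, peer, proxy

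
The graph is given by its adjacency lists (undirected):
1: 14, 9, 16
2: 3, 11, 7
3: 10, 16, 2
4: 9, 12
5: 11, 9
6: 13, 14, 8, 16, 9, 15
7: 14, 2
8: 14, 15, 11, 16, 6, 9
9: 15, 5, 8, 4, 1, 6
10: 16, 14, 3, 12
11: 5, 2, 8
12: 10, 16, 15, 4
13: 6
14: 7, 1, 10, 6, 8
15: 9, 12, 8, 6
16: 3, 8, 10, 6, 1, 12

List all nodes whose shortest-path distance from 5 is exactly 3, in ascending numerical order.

3, 7, 12, 13, 14, 16

Level 0: 5
Level 1: 9, 11
Level 2: 1, 2, 4, 6, 8, 15
Level 3: 3, 7, 12, 13, 14, 16
Level 4: 10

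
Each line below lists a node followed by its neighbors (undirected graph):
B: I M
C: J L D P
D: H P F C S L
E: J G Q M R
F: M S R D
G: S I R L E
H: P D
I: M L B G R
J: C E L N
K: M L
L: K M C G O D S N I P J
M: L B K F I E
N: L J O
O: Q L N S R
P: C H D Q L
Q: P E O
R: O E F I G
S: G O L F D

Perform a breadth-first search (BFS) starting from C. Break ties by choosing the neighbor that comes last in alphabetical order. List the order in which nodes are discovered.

C -> P -> L -> J -> D -> Q -> H -> S -> O -> N -> M -> K -> I -> G -> E -> F -> R -> B

Visit C; enqueue P, L, J, D → queue [P, L, J, D]
Visit P; enqueue Q, H → queue [L, J, D, Q, H]
Visit L; enqueue S, O, N, M, K, I, G → queue [J, D, Q, H, S, O, N, M, K, I, G]
Visit J; enqueue E → queue [D, Q, H, S, O, N, M, K, I, G, E]
Visit D; enqueue F → queue [Q, H, S, O, N, M, K, I, G, E, F]
Visit Q → queue [H, S, O, N, M, K, I, G, E, F]
Visit H → queue [S, O, N, M, K, I, G, E, F]
Visit S → queue [O, N, M, K, I, G, E, F]
Visit O; enqueue R → queue [N, M, K, I, G, E, F, R]
Visit N → queue [M, K, I, G, E, F, R]
Visit M; enqueue B → queue [K, I, G, E, F, R, B]
Visit K → queue [I, G, E, F, R, B]
Visit I → queue [G, E, F, R, B]
Visit G → queue [E, F, R, B]
Visit E → queue [F, R, B]
Visit F → queue [R, B]
Visit R → queue [B]
Visit B → queue []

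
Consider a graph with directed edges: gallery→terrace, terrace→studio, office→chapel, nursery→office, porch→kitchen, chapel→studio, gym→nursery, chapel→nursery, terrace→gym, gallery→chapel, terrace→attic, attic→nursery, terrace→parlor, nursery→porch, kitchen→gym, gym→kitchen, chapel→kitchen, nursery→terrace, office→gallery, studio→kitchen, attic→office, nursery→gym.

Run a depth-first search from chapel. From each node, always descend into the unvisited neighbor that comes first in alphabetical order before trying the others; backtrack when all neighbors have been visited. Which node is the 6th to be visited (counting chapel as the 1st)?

Visit chapel
chapel → kitchen
kitchen → gym
gym → nursery
nursery → office
office → gallery
gallery → terrace
terrace → attic
terrace → parlor
terrace → studio
nursery → porch

Visit order: chapel, kitchen, gym, nursery, office, gallery, terrace, attic, parlor, studio, porch

gallery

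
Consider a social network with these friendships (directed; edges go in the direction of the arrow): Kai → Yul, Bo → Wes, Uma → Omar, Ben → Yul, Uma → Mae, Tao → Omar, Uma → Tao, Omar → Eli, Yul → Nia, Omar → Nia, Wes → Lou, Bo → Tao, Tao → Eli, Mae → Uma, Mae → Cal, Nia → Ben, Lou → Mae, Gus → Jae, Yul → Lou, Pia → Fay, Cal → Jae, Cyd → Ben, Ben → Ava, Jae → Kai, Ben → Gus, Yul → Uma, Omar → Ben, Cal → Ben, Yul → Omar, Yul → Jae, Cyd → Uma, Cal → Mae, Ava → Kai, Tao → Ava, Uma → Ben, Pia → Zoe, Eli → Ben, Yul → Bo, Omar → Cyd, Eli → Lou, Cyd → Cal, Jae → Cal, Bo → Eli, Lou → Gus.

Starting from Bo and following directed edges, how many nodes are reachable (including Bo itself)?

BFS from Bo visits: Bo, Wes, Tao, Eli, Lou, Omar, Ava, Ben, Mae, Gus, Nia, Cyd, Kai, Yul, Uma, Cal, Jae
Reachable nodes: 17 of 20 total.

17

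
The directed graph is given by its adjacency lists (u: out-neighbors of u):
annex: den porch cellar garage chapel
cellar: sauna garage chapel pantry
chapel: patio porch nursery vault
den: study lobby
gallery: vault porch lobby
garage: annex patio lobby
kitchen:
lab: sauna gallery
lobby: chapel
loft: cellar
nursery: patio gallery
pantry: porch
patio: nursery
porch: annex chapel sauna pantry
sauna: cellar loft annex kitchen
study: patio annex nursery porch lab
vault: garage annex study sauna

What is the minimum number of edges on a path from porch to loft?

2

Level 0: porch
Level 1: annex, chapel, pantry, sauna
Level 2: cellar, den, garage, kitchen, loft, nursery, patio, vault
Level 3: gallery, lobby, study
Level 4: lab
loft first appears at level 2.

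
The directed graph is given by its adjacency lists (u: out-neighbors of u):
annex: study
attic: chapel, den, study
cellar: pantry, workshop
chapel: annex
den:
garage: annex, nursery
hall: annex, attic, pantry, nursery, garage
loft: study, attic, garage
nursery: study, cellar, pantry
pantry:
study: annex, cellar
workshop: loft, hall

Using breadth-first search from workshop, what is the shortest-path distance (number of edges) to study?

2

Level 0: workshop
Level 1: hall, loft
Level 2: annex, attic, garage, nursery, pantry, study
Level 3: cellar, chapel, den
study first appears at level 2.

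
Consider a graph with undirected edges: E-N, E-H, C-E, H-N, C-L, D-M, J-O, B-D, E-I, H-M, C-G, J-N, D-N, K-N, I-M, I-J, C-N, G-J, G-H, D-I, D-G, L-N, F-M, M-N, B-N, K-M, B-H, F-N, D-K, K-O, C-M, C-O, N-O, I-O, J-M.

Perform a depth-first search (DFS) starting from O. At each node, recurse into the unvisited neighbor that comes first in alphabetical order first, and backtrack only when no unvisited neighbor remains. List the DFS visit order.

Visit O
O → C
C → E
E → H
H → B
B → D
D → G
G → J
J → I
I → M
M → F
F → N
N → K
N → L

O C E H B D G J I M F N K L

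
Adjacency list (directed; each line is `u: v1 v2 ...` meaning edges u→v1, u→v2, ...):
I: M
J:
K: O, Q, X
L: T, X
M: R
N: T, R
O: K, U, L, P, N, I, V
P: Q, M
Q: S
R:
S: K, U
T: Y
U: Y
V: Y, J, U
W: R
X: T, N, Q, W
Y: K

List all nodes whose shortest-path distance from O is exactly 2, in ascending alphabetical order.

Level 0: O
Level 1: I, K, L, N, P, U, V
Level 2: J, M, Q, R, T, X, Y
Level 3: S, W

J, M, Q, R, T, X, Y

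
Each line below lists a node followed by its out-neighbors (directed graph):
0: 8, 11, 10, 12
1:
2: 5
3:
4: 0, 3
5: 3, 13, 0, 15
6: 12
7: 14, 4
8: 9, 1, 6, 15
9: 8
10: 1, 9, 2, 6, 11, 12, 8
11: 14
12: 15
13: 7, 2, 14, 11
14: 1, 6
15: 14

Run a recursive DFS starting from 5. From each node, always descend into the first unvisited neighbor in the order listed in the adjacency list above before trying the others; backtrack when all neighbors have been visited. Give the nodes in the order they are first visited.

5 → 3 → 13 → 7 → 14 → 1 → 6 → 12 → 15 → 4 → 0 → 8 → 9 → 11 → 10 → 2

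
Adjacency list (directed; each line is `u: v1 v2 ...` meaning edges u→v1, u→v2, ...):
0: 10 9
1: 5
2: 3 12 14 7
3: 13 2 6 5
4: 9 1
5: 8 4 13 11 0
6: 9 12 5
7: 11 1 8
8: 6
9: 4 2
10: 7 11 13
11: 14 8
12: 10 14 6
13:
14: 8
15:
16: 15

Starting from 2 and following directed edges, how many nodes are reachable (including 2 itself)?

15

BFS from 2 visits: 2, 14, 12, 7, 3, 8, 10, 6, 11, 1, 13, 5, 9, 4, 0
Reachable nodes: 15 of 17 total.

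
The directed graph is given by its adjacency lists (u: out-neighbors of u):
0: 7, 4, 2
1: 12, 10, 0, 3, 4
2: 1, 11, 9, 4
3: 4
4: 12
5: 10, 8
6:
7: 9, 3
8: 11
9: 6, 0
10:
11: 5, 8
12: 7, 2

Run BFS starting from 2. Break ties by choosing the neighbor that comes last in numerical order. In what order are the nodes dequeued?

Visit 2; enqueue 11, 9, 4, 1 → queue [11, 9, 4, 1]
Visit 11; enqueue 8, 5 → queue [9, 4, 1, 8, 5]
Visit 9; enqueue 6, 0 → queue [4, 1, 8, 5, 6, 0]
Visit 4; enqueue 12 → queue [1, 8, 5, 6, 0, 12]
Visit 1; enqueue 10, 3 → queue [8, 5, 6, 0, 12, 10, 3]
Visit 8 → queue [5, 6, 0, 12, 10, 3]
Visit 5 → queue [6, 0, 12, 10, 3]
Visit 6 → queue [0, 12, 10, 3]
Visit 0; enqueue 7 → queue [12, 10, 3, 7]
Visit 12 → queue [10, 3, 7]
Visit 10 → queue [3, 7]
Visit 3 → queue [7]
Visit 7 → queue []

2, 11, 9, 4, 1, 8, 5, 6, 0, 12, 10, 3, 7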